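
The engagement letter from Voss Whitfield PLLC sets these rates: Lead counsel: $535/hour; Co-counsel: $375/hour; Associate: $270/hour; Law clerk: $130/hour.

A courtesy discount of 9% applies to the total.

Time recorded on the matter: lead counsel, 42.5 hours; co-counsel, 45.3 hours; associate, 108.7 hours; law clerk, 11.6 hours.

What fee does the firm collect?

$64,229.62

Lead counsel: 42.5 × $535 = $22,737.50
Co-counsel: 45.3 × $375 = $16,987.50
Associate: 108.7 × $270 = $29,349.00
Law clerk: 11.6 × $130 = $1,508.00
Subtotal: $70,582.00
Less 9% discount: −$6,352.38
Total: $70,582.00 − $6,352.38 = $64,229.62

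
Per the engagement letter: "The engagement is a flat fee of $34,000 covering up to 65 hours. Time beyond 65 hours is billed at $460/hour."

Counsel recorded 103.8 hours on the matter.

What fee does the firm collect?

Flat fee: $34,000.00
Excess hours: 103.8 − 65 = 38.8
Overrun: 38.8 × $460 = $17,848.00
Total: $34,000.00 + $17,848.00 = $51,848.00

$51,848.00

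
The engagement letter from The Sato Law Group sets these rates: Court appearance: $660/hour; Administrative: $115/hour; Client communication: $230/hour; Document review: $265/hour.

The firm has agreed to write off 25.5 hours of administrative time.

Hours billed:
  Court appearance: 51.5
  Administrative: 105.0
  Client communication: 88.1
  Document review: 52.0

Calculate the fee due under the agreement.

Court appearance: 51.5 × $660 = $33,990.00
Administrative: 105.0 × $115 = $12,075.00
Client communication: 88.1 × $230 = $20,263.00
Document review: 52.0 × $265 = $13,780.00
Subtotal: $80,108.00
Write-off: 25.5 × $115 = $2,932.50
Total: $80,108.00 − $2,932.50 = $77,175.50

$77,175.50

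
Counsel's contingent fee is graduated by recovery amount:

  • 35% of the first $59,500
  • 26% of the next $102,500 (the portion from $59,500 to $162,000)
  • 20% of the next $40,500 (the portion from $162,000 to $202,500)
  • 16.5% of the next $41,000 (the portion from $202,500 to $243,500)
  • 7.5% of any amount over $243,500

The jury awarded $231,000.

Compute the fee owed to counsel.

First $59,500 at 35% = $20,825.00
Next $102,500 at 26% = $26,650.00
Next $40,500 at 20% = $8,100.00
Remaining $28,500 at 16.5% = $4,702.50
Fee: $20,825.00 + $26,650.00 + $8,100.00 + $4,702.50 = $60,277.50

$60,277.50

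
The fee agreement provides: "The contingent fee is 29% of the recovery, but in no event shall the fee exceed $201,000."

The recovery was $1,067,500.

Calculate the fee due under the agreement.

$201,000.00

29% of $1,067,500 = $309,575.00
That exceeds the $201,000 cap, so the fee is capped at $201,000.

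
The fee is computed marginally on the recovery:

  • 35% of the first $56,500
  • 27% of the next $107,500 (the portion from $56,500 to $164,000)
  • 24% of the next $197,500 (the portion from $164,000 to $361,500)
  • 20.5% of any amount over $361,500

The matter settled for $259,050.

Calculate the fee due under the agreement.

First $56,500 at 35% = $19,775.00
Next $107,500 at 27% = $29,025.00
Remaining $95,050 at 24% = $22,812.00
Fee: $19,775.00 + $29,025.00 + $22,812.00 = $71,612.00

$71,612.00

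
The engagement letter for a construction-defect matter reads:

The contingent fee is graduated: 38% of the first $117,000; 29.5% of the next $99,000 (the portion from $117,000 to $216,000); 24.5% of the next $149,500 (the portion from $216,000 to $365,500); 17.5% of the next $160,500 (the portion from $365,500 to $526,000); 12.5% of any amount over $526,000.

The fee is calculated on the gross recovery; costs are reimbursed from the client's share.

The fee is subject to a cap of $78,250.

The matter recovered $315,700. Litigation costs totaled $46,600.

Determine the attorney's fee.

$78,250.00

Fee base is the gross recovery, $315,700; costs are reimbursed separately.
First $117,000 at 38% = $44,460.00
Next $99,000 at 29.5% = $29,205.00
Remaining $99,700 at 24.5% = $24,426.50
Fee: $44,460.00 + $29,205.00 + $24,426.50 = $98,091.50
$98,091.50 exceeds the $78,250 cap, so the fee is capped at $78,250.00.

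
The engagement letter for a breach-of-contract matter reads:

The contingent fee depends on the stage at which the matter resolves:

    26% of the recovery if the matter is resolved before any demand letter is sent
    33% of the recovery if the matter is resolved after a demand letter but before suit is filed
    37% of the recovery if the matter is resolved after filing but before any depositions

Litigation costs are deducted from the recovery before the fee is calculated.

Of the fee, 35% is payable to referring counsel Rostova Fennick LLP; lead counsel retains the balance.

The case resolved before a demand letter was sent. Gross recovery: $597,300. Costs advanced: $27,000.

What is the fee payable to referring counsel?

$51,897.30

Fee base (net of costs): $597,300 − $27,000 = $570,300
The matter resolved before a demand letter was sent, so the 26% rate applies.
$570,300 × 26% = $148,278.00
Referral share: 35% of $148,278.00 = $51,897.30; lead counsel retains $148,278.00 − $51,897.30 = $96,380.70.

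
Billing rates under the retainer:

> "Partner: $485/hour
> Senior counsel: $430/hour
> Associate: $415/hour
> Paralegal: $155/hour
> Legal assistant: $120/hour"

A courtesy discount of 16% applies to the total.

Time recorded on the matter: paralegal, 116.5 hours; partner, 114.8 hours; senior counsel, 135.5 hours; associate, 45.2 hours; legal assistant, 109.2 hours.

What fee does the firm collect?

Partner: 114.8 × $485 = $55,678.00
Senior counsel: 135.5 × $430 = $58,265.00
Associate: 45.2 × $415 = $18,758.00
Paralegal: 116.5 × $155 = $18,057.50
Legal assistant: 109.2 × $120 = $13,104.00
Subtotal: $163,862.50
Less 16% discount: −$26,218.00
Total: $163,862.50 − $26,218.00 = $137,644.50

$137,644.50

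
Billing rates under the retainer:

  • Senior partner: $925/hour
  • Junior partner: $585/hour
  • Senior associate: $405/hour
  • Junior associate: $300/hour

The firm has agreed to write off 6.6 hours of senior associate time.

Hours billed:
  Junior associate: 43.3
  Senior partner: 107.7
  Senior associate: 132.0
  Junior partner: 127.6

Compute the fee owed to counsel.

Senior partner: 107.7 × $925 = $99,622.50
Junior partner: 127.6 × $585 = $74,646.00
Senior associate: 132.0 × $405 = $53,460.00
Junior associate: 43.3 × $300 = $12,990.00
Subtotal: $240,718.50
Write-off: 6.6 × $405 = $2,673.00
Total: $240,718.50 − $2,673.00 = $238,045.50

$238,045.50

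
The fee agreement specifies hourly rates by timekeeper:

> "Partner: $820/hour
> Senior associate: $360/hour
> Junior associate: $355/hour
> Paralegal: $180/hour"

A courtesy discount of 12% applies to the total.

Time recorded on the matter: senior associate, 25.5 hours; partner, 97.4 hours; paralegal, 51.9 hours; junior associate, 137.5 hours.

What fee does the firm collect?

Partner: 97.4 × $820 = $79,868.00
Senior associate: 25.5 × $360 = $9,180.00
Junior associate: 137.5 × $355 = $48,812.50
Paralegal: 51.9 × $180 = $9,342.00
Subtotal: $147,202.50
Less 12% discount: −$17,664.30
Total: $147,202.50 − $17,664.30 = $129,538.20

$129,538.20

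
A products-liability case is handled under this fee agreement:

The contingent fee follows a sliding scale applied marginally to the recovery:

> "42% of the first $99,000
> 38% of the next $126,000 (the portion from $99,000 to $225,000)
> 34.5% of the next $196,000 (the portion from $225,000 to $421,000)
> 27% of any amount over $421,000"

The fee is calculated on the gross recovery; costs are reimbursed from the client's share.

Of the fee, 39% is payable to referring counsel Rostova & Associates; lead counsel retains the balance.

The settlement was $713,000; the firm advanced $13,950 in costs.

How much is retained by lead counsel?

Fee base is the gross recovery, $713,000; costs are reimbursed separately.
First $99,000 at 42% = $41,580.00
Next $126,000 at 38% = $47,880.00
Next $196,000 at 34.5% = $67,620.00
Remaining $292,000 at 27% = $78,840.00
Fee: $41,580.00 + $47,880.00 + $67,620.00 + $78,840.00 = $235,920.00
Referral share: 39% of $235,920.00 = $92,008.80; lead counsel retains $235,920.00 − $92,008.80 = $143,911.20.

$143,911.20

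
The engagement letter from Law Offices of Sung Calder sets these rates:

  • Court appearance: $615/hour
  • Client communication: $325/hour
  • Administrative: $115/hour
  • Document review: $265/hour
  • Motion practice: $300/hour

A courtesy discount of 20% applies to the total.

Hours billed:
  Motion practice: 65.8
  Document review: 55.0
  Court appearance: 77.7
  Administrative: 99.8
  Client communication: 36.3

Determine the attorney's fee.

Court appearance: 77.7 × $615 = $47,785.50
Client communication: 36.3 × $325 = $11,797.50
Administrative: 99.8 × $115 = $11,477.00
Document review: 55.0 × $265 = $14,575.00
Motion practice: 65.8 × $300 = $19,740.00
Subtotal: $105,375.00
Less 20% discount: −$21,075.00
Total: $105,375.00 − $21,075.00 = $84,300.00

$84,300.00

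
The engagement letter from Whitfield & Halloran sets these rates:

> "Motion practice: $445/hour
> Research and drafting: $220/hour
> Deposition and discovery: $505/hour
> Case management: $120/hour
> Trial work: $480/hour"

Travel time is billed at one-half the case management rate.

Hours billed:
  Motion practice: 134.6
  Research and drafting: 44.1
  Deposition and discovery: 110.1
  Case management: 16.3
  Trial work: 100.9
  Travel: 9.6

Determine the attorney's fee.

$176,163.50

Motion practice: 134.6 × $445 = $59,897.00
Research and drafting: 44.1 × $220 = $9,702.00
Deposition and discovery: 110.1 × $505 = $55,600.50
Case management: 16.3 × $120 = $1,956.00
Trial work: 100.9 × $480 = $48,432.00
Subtotal: $59,897.00 + $9,702.00 + $55,600.50 + $1,956.00 + $48,432.00 = $175,587.50
Travel: 9.6 × ($120 ÷ 2) = 9.6 × $60.00 = $576.00
Total: $175,587.50 + $576.00 = $176,163.50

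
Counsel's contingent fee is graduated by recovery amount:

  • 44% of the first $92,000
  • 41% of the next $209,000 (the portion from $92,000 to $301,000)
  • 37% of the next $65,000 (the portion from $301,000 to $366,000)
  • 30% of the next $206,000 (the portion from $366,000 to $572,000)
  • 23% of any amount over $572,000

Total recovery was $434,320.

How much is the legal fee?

First $92,000 at 44% = $40,480.00
Next $209,000 at 41% = $85,690.00
Next $65,000 at 37% = $24,050.00
Remaining $68,320 at 30% = $20,496.00
Fee: $40,480.00 + $85,690.00 + $24,050.00 + $20,496.00 = $170,716.00

$170,716.00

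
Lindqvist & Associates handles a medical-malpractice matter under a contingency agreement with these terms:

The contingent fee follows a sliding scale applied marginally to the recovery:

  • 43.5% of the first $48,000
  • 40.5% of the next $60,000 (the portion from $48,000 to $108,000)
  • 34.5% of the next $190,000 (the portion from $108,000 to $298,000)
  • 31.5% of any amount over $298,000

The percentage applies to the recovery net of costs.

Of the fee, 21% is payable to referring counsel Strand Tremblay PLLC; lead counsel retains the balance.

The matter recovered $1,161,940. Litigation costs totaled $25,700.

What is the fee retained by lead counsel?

$296,072.72

Fee base (net of costs): $1,161,940 − $25,700 = $1,136,240
First $48,000 at 43.5% = $20,880.00
Next $60,000 at 40.5% = $24,300.00
Next $190,000 at 34.5% = $65,550.00
Remaining $838,240 at 31.5% = $264,045.60
Fee: $20,880.00 + $24,300.00 + $65,550.00 + $264,045.60 = $374,775.60
Referral share: 21% of $374,775.60 = $78,702.88; lead counsel retains $374,775.60 − $78,702.88 = $296,072.72.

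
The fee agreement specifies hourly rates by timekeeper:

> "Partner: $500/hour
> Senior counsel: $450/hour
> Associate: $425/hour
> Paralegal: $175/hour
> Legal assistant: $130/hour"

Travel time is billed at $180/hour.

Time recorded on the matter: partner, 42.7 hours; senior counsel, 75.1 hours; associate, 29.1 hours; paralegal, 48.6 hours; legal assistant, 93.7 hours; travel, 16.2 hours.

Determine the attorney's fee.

$91,114.50

Partner: 42.7 × $500 = $21,350.00
Senior counsel: 75.1 × $450 = $33,795.00
Associate: 29.1 × $425 = $12,367.50
Paralegal: 48.6 × $175 = $8,505.00
Legal assistant: 93.7 × $130 = $12,181.00
Subtotal: $21,350.00 + $33,795.00 + $12,367.50 + $8,505.00 + $12,181.00 = $88,198.50
Travel: 16.2 × $180 = $2,916.00
Total: $88,198.50 + $2,916.00 = $91,114.50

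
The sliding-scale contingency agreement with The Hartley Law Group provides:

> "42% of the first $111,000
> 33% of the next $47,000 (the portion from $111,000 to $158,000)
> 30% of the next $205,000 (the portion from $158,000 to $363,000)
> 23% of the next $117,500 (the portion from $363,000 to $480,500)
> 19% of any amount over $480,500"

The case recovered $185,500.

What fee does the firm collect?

$70,380.00

First $111,000 at 42% = $46,620.00
Next $47,000 at 33% = $15,510.00
Remaining $27,500 at 30% = $8,250.00
Fee: $46,620.00 + $15,510.00 + $8,250.00 = $70,380.00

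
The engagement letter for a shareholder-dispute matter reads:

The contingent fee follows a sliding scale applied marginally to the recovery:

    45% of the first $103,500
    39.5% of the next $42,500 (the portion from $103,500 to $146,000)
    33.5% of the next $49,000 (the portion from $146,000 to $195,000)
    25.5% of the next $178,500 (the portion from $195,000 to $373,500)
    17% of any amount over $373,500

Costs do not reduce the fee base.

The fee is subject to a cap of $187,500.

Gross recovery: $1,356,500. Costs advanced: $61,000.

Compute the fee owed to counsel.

Fee base is the gross recovery, $1,356,500; costs are reimbursed separately.
First $103,500 at 45% = $46,575.00
Next $42,500 at 39.5% = $16,787.50
Next $49,000 at 33.5% = $16,415.00
Next $178,500 at 25.5% = $45,517.50
Remaining $983,000 at 17% = $167,110.00
Fee: $46,575.00 + $16,787.50 + $16,415.00 + $45,517.50 + $167,110.00 = $292,405.00
$292,405.00 exceeds the $187,500 cap, so the fee is capped at $187,500.00.

$187,500.00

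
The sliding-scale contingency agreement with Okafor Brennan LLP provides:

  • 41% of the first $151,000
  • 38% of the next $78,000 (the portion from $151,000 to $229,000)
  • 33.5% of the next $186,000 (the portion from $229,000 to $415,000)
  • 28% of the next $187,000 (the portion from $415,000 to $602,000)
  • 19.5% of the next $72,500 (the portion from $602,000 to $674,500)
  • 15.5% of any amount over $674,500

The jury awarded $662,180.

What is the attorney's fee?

$217,955.10

First $151,000 at 41% = $61,910.00
Next $78,000 at 38% = $29,640.00
Next $186,000 at 33.5% = $62,310.00
Next $187,000 at 28% = $52,360.00
Remaining $60,180 at 19.5% = $11,735.10
Fee: $61,910.00 + $29,640.00 + $62,310.00 + $52,360.00 + $11,735.10 = $217,955.10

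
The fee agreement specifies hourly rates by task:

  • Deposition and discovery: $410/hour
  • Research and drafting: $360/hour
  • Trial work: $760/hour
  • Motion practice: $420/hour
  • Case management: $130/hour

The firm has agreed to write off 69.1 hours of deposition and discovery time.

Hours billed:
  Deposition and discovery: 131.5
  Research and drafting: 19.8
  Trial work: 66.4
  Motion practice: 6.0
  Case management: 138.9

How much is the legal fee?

Deposition and discovery: 131.5 × $410 = $53,915.00
Research and drafting: 19.8 × $360 = $7,128.00
Trial work: 66.4 × $760 = $50,464.00
Motion practice: 6.0 × $420 = $2,520.00
Case management: 138.9 × $130 = $18,057.00
Subtotal: $132,084.00
Write-off: 69.1 × $410 = $28,331.00
Total: $132,084.00 − $28,331.00 = $103,753.00

$103,753.00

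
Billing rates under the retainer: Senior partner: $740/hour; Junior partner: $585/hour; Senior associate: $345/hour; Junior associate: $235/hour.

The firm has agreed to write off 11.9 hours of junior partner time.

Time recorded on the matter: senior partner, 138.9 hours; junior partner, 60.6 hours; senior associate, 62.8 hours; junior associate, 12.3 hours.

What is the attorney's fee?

$155,832.00

Senior partner: 138.9 × $740 = $102,786.00
Junior partner: 60.6 × $585 = $35,451.00
Senior associate: 62.8 × $345 = $21,666.00
Junior associate: 12.3 × $235 = $2,890.50
Subtotal: $162,793.50
Write-off: 11.9 × $585 = $6,961.50
Total: $162,793.50 − $6,961.50 = $155,832.00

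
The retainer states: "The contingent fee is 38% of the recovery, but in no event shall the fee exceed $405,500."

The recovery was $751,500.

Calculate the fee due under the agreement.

38% of $751,500 = $285,570.00
That is under the $405,500 cap.

$285,570.00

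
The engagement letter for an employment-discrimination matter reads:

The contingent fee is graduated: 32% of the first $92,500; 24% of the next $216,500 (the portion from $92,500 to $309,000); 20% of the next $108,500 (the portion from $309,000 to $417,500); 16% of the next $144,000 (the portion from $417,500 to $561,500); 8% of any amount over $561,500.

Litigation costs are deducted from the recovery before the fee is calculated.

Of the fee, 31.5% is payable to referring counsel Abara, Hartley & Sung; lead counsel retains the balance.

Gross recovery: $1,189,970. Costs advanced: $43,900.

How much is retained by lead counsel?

$118,549.94

Fee base (net of costs): $1,189,970 − $43,900 = $1,146,070
First $92,500 at 32% = $29,600.00
Next $216,500 at 24% = $51,960.00
Next $108,500 at 20% = $21,700.00
Next $144,000 at 16% = $23,040.00
Remaining $584,570 at 8% = $46,765.60
Fee: $29,600.00 + $51,960.00 + $21,700.00 + $23,040.00 + $46,765.60 = $173,065.60
Referral share: 31.5% of $173,065.60 = $54,515.66; lead counsel retains $173,065.60 − $54,515.66 = $118,549.94.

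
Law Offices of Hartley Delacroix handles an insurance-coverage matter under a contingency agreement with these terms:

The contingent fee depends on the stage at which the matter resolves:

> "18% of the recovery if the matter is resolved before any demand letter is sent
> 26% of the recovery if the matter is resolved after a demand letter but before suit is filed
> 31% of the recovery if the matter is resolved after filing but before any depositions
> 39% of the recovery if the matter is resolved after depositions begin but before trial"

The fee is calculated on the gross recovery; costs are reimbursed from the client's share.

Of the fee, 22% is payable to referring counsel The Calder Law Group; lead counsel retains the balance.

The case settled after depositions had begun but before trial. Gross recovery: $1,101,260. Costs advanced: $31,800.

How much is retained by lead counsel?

Fee base is the gross recovery, $1,101,260; costs are reimbursed separately.
The matter settled after depositions had begun but before trial, so the 39% rate applies.
$1,101,260 × 39% = $429,491.40
Referral share: 22% of $429,491.40 = $94,488.11; lead counsel retains $429,491.40 − $94,488.11 = $335,003.29.

$335,003.29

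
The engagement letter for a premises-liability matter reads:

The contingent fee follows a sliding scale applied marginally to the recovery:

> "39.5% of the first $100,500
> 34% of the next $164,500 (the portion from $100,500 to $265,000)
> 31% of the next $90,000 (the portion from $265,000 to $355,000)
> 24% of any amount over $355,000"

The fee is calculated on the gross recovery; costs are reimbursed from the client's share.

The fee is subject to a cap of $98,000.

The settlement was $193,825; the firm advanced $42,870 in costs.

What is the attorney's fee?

$71,428.00

Fee base is the gross recovery, $193,825; costs are reimbursed separately.
First $100,500 at 39.5% = $39,697.50
Remaining $93,325 at 34% = $31,730.50
Fee: $39,697.50 + $31,730.50 = $71,428.00
$71,428.00 is under the $98,000 cap.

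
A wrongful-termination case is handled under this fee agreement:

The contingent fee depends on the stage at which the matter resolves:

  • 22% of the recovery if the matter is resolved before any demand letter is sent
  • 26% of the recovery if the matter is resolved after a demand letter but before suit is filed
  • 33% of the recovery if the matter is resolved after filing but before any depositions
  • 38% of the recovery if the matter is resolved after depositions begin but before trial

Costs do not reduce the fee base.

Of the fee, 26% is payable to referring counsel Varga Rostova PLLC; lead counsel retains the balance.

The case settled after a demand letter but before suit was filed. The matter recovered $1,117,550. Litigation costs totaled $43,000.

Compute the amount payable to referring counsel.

$75,546.38

Fee base is the gross recovery, $1,117,550; costs are reimbursed separately.
The matter settled after a demand letter but before suit was filed, so the 26% rate applies.
$1,117,550 × 26% = $290,563.00
Referral share: 26% of $290,563.00 = $75,546.38; lead counsel retains $290,563.00 − $75,546.38 = $215,016.62.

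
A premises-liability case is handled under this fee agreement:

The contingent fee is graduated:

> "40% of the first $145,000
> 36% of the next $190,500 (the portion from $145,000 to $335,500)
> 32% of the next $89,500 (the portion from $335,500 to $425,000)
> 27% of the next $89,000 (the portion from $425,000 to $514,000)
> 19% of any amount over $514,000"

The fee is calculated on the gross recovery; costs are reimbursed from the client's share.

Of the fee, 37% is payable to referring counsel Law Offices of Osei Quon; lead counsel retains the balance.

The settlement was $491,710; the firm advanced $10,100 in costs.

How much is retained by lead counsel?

Fee base is the gross recovery, $491,710; costs are reimbursed separately.
First $145,000 at 40% = $58,000.00
Next $190,500 at 36% = $68,580.00
Next $89,500 at 32% = $28,640.00
Remaining $66,710 at 27% = $18,011.70
Fee: $58,000.00 + $68,580.00 + $28,640.00 + $18,011.70 = $173,231.70
Referral share: 37% of $173,231.70 = $64,095.73; lead counsel retains $173,231.70 − $64,095.73 = $109,135.97.

$109,135.97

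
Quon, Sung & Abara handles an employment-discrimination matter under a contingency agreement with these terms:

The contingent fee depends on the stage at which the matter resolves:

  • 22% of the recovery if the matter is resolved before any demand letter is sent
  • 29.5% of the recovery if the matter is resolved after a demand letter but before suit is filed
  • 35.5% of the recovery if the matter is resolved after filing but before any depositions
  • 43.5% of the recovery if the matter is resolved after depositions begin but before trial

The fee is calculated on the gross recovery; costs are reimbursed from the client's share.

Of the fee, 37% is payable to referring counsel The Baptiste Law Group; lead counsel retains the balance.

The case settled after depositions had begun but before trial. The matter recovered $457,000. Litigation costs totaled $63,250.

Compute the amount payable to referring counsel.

$73,554.15

Fee base is the gross recovery, $457,000; costs are reimbursed separately.
The matter settled after depositions had begun but before trial, so the 43.5% rate applies.
$457,000 × 43.5% = $198,795.00
Referral share: 37% of $198,795.00 = $73,554.15; lead counsel retains $198,795.00 − $73,554.15 = $125,240.85.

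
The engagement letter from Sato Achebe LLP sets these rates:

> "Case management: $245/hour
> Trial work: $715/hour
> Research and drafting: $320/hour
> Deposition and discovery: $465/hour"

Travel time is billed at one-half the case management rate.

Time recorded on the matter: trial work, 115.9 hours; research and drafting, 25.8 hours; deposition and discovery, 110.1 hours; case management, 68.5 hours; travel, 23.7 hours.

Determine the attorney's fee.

$162,006.75

Case management: 68.5 × $245 = $16,782.50
Trial work: 115.9 × $715 = $82,868.50
Research and drafting: 25.8 × $320 = $8,256.00
Deposition and discovery: 110.1 × $465 = $51,196.50
Subtotal: $16,782.50 + $82,868.50 + $8,256.00 + $51,196.50 = $159,103.50
Travel: 23.7 × ($245 ÷ 2) = 23.7 × $122.50 = $2,903.25
Total: $159,103.50 + $2,903.25 = $162,006.75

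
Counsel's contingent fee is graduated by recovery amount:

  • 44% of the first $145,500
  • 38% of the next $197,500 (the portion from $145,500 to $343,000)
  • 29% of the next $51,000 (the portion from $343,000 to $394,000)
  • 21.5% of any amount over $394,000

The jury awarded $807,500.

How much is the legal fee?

$242,762.50

First $145,500 at 44% = $64,020.00
Next $197,500 at 38% = $75,050.00
Next $51,000 at 29% = $14,790.00
Remaining $413,500 at 21.5% = $88,902.50
Fee: $64,020.00 + $75,050.00 + $14,790.00 + $88,902.50 = $242,762.50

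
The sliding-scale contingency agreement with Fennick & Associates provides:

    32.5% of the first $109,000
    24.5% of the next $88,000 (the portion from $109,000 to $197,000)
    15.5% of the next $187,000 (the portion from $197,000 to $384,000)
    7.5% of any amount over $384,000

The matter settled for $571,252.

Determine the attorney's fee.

$100,013.90

First $109,000 at 32.5% = $35,425.00
Next $88,000 at 24.5% = $21,560.00
Next $187,000 at 15.5% = $28,985.00
Remaining $187,252 at 7.5% = $14,043.90
Fee: $35,425.00 + $21,560.00 + $28,985.00 + $14,043.90 = $100,013.90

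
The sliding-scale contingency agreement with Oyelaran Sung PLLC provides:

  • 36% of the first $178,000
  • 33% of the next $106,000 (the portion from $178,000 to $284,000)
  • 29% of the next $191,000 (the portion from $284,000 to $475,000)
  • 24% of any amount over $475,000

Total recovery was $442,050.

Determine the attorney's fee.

$144,894.50

First $178,000 at 36% = $64,080.00
Next $106,000 at 33% = $34,980.00
Remaining $158,050 at 29% = $45,834.50
Fee: $64,080.00 + $34,980.00 + $45,834.50 = $144,894.50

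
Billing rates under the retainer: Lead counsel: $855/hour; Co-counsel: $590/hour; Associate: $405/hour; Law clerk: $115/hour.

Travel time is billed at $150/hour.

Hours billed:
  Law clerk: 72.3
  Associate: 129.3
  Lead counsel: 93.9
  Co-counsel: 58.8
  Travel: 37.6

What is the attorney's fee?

Lead counsel: 93.9 × $855 = $80,284.50
Co-counsel: 58.8 × $590 = $34,692.00
Associate: 129.3 × $405 = $52,366.50
Law clerk: 72.3 × $115 = $8,314.50
Subtotal: $80,284.50 + $34,692.00 + $52,366.50 + $8,314.50 = $175,657.50
Travel: 37.6 × $150 = $5,640.00
Total: $175,657.50 + $5,640.00 = $181,297.50

$181,297.50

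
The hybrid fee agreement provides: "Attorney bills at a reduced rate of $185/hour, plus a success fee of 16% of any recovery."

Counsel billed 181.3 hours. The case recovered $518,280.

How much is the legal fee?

Hourly: 181.3 × $185 = $33,540.50
Success fee: 16% of $518,280 = $82,924.80
Total: $33,540.50 + $82,924.80 = $116,465.30

$116,465.30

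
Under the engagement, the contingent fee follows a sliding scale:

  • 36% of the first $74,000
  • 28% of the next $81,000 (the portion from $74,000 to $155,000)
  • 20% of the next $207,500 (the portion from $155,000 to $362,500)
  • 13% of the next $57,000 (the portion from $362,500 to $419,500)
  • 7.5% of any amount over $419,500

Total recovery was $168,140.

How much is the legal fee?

First $74,000 at 36% = $26,640.00
Next $81,000 at 28% = $22,680.00
Remaining $13,140 at 20% = $2,628.00
Fee: $26,640.00 + $22,680.00 + $2,628.00 = $51,948.00

$51,948.00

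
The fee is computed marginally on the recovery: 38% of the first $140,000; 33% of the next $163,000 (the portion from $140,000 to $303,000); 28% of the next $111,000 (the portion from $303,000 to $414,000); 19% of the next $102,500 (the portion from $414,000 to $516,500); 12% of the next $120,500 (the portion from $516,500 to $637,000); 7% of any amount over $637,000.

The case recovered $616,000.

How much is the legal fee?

First $140,000 at 38% = $53,200.00
Next $163,000 at 33% = $53,790.00
Next $111,000 at 28% = $31,080.00
Next $102,500 at 19% = $19,475.00
Remaining $99,500 at 12% = $11,940.00
Fee: $53,200.00 + $53,790.00 + $31,080.00 + $19,475.00 + $11,940.00 = $169,485.00

$169,485.00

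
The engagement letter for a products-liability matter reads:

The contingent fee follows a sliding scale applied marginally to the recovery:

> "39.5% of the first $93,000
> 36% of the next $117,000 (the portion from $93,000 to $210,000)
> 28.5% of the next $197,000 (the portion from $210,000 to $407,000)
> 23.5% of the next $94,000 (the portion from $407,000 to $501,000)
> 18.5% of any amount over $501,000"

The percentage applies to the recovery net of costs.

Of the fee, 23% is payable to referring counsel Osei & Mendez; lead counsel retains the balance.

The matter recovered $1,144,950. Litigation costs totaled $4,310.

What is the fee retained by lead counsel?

$212,076.02

Fee base (net of costs): $1,144,950 − $4,310 = $1,140,640
First $93,000 at 39.5% = $36,735.00
Next $117,000 at 36% = $42,120.00
Next $197,000 at 28.5% = $56,145.00
Next $94,000 at 23.5% = $22,090.00
Remaining $639,640 at 18.5% = $118,333.40
Fee: $36,735.00 + $42,120.00 + $56,145.00 + $22,090.00 + $118,333.40 = $275,423.40
Referral share: 23% of $275,423.40 = $63,347.38; lead counsel retains $275,423.40 − $63,347.38 = $212,076.02.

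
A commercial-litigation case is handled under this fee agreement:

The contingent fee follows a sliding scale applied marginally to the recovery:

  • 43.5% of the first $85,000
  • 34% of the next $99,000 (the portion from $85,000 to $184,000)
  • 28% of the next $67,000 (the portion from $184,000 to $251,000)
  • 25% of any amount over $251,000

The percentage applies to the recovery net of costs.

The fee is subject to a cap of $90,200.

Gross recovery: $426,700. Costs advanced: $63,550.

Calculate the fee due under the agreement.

Fee base (net of costs): $426,700 − $63,550 = $363,150
First $85,000 at 43.5% = $36,975.00
Next $99,000 at 34% = $33,660.00
Next $67,000 at 28% = $18,760.00
Remaining $112,150 at 25% = $28,037.50
Fee: $36,975.00 + $33,660.00 + $18,760.00 + $28,037.50 = $117,432.50
$117,432.50 exceeds the $90,200 cap, so the fee is capped at $90,200.00.

$90,200.00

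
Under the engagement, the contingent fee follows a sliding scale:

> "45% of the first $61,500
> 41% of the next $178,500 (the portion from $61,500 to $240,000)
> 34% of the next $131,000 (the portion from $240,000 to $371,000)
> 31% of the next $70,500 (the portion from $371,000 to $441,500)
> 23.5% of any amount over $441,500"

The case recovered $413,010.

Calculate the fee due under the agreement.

$158,423.10

First $61,500 at 45% = $27,675.00
Next $178,500 at 41% = $73,185.00
Next $131,000 at 34% = $44,540.00
Remaining $42,010 at 31% = $13,023.10
Fee: $27,675.00 + $73,185.00 + $44,540.00 + $13,023.10 = $158,423.10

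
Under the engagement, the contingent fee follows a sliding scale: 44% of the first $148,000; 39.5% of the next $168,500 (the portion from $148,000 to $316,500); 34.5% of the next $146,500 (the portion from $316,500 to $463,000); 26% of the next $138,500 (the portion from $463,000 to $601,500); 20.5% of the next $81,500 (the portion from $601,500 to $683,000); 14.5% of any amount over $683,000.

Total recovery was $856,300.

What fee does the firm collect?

$260,066.00

First $148,000 at 44% = $65,120.00
Next $168,500 at 39.5% = $66,557.50
Next $146,500 at 34.5% = $50,542.50
Next $138,500 at 26% = $36,010.00
Next $81,500 at 20.5% = $16,707.50
Remaining $173,300 at 14.5% = $25,128.50
Fee: $65,120.00 + $66,557.50 + $50,542.50 + $36,010.00 + $16,707.50 + $25,128.50 = $260,066.00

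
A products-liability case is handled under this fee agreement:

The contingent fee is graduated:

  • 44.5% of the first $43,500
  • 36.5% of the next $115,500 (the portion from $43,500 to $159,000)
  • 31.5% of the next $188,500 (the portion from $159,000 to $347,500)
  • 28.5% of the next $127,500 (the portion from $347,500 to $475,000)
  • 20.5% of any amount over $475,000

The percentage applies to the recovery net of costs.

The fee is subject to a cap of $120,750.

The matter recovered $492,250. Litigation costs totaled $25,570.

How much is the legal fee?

$120,750.00

Fee base (net of costs): $492,250 − $25,570 = $466,680
First $43,500 at 44.5% = $19,357.50
Next $115,500 at 36.5% = $42,157.50
Next $188,500 at 31.5% = $59,377.50
Remaining $119,180 at 28.5% = $33,966.30
Fee: $19,357.50 + $42,157.50 + $59,377.50 + $33,966.30 = $154,858.80
$154,858.80 exceeds the $120,750 cap, so the fee is capped at $120,750.00.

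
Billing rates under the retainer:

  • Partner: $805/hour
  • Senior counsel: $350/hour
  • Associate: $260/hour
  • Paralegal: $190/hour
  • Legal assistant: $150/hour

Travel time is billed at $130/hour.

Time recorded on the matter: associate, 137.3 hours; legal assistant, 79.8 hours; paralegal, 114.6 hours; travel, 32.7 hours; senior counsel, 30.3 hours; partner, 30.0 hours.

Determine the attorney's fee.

Partner: 30.0 × $805 = $24,150.00
Senior counsel: 30.3 × $350 = $10,605.00
Associate: 137.3 × $260 = $35,698.00
Paralegal: 114.6 × $190 = $21,774.00
Legal assistant: 79.8 × $150 = $11,970.00
Subtotal: $24,150.00 + $10,605.00 + $35,698.00 + $21,774.00 + $11,970.00 = $104,197.00
Travel: 32.7 × $130 = $4,251.00
Total: $104,197.00 + $4,251.00 = $108,448.00

$108,448.00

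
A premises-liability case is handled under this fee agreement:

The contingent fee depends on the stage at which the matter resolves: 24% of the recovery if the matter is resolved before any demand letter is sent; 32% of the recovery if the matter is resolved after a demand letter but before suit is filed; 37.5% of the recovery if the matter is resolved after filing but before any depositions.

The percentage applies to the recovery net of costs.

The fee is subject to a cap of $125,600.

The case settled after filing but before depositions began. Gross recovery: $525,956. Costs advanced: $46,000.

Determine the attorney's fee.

$125,600.00

Fee base (net of costs): $525,956 − $46,000 = $479,956
The matter settled after filing but before depositions began, so the 37.5% rate applies.
$479,956 × 37.5% = $179,983.50
$179,983.50 exceeds the $125,600 cap, so the fee is capped at $125,600.00.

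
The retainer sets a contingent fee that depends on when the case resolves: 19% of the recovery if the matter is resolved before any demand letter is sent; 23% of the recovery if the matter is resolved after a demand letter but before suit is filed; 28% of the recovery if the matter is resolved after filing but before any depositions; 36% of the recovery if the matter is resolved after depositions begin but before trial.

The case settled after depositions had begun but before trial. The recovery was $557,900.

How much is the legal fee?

$200,844.00

The matter settled after depositions had begun but before trial, so the 36% rate applies.
$557,900 × 36% = $200,844.00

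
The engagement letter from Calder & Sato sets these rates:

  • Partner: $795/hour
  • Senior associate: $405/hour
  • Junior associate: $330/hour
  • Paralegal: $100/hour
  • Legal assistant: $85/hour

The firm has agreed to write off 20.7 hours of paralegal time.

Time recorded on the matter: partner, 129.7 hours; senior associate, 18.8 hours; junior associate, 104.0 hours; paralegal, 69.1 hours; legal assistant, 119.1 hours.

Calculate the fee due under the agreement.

$160,009.00

Partner: 129.7 × $795 = $103,111.50
Senior associate: 18.8 × $405 = $7,614.00
Junior associate: 104.0 × $330 = $34,320.00
Paralegal: 69.1 × $100 = $6,910.00
Legal assistant: 119.1 × $85 = $10,123.50
Subtotal: $162,079.00
Write-off: 20.7 × $100 = $2,070.00
Total: $162,079.00 − $2,070.00 = $160,009.00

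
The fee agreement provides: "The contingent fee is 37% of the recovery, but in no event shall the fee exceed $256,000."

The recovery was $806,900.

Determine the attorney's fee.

37% of $806,900 = $298,553.00
That exceeds the $256,000 cap, so the fee is capped at $256,000.

$256,000.00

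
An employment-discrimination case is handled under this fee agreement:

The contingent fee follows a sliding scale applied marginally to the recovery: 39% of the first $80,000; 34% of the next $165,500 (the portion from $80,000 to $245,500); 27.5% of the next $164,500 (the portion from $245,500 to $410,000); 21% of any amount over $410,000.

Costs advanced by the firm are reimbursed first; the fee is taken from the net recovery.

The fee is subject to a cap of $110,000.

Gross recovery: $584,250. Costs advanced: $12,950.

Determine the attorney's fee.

$110,000.00

Fee base (net of costs): $584,250 − $12,950 = $571,300
First $80,000 at 39% = $31,200.00
Next $165,500 at 34% = $56,270.00
Next $164,500 at 27.5% = $45,237.50
Remaining $161,300 at 21% = $33,873.00
Fee: $31,200.00 + $56,270.00 + $45,237.50 + $33,873.00 = $166,580.50
$166,580.50 exceeds the $110,000 cap, so the fee is capped at $110,000.00.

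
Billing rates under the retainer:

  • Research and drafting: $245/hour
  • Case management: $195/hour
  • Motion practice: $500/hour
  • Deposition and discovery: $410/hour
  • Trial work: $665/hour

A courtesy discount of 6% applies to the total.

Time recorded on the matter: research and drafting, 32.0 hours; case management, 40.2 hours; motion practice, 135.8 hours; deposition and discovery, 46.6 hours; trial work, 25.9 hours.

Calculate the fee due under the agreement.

Research and drafting: 32.0 × $245 = $7,840.00
Case management: 40.2 × $195 = $7,839.00
Motion practice: 135.8 × $500 = $67,900.00
Deposition and discovery: 46.6 × $410 = $19,106.00
Trial work: 25.9 × $665 = $17,223.50
Subtotal: $119,908.50
Less 6% discount: −$7,194.51
Total: $119,908.50 − $7,194.51 = $112,713.99

$112,713.99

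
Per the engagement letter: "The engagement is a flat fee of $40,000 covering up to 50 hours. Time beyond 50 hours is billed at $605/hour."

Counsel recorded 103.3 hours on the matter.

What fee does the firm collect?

$72,246.50

Flat fee: $40,000.00
Excess hours: 103.3 − 50 = 53.3
Overrun: 53.3 × $605 = $32,246.50
Total: $40,000.00 + $32,246.50 = $72,246.50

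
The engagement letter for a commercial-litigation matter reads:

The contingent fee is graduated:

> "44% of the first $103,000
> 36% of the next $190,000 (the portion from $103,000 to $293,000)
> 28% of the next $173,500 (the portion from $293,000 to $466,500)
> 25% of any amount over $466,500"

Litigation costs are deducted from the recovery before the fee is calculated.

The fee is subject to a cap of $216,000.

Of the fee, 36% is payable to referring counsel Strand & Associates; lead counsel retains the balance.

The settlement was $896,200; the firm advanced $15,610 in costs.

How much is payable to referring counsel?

$77,760.00

Fee base (net of costs): $896,200 − $15,610 = $880,590
First $103,000 at 44% = $45,320.00
Next $190,000 at 36% = $68,400.00
Next $173,500 at 28% = $48,580.00
Remaining $414,090 at 25% = $103,522.50
Fee: $45,320.00 + $68,400.00 + $48,580.00 + $103,522.50 = $265,822.50
$265,822.50 exceeds the $216,000 cap, so the fee is capped at $216,000.00.
Referral share: 36% of $216,000.00 = $77,760.00; lead counsel retains $216,000.00 − $77,760.00 = $138,240.00.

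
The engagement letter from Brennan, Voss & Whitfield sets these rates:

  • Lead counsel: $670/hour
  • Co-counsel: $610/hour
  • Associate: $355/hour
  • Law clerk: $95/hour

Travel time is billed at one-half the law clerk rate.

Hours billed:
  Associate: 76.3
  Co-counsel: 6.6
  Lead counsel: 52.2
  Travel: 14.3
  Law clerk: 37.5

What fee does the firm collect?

$70,328.25

Lead counsel: 52.2 × $670 = $34,974.00
Co-counsel: 6.6 × $610 = $4,026.00
Associate: 76.3 × $355 = $27,086.50
Law clerk: 37.5 × $95 = $3,562.50
Subtotal: $34,974.00 + $4,026.00 + $27,086.50 + $3,562.50 = $69,649.00
Travel: 14.3 × ($95 ÷ 2) = 14.3 × $47.50 = $679.25
Total: $69,649.00 + $679.25 = $70,328.25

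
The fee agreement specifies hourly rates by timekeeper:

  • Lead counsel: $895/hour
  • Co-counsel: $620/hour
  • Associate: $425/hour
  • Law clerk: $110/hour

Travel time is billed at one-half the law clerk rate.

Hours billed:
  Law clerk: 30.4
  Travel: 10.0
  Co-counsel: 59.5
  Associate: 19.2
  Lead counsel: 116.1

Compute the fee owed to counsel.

Lead counsel: 116.1 × $895 = $103,909.50
Co-counsel: 59.5 × $620 = $36,890.00
Associate: 19.2 × $425 = $8,160.00
Law clerk: 30.4 × $110 = $3,344.00
Subtotal: $103,909.50 + $36,890.00 + $8,160.00 + $3,344.00 = $152,303.50
Travel: 10.0 × ($110 ÷ 2) = 10.0 × $55.00 = $550.00
Total: $152,303.50 + $550.00 = $152,853.50

$152,853.50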